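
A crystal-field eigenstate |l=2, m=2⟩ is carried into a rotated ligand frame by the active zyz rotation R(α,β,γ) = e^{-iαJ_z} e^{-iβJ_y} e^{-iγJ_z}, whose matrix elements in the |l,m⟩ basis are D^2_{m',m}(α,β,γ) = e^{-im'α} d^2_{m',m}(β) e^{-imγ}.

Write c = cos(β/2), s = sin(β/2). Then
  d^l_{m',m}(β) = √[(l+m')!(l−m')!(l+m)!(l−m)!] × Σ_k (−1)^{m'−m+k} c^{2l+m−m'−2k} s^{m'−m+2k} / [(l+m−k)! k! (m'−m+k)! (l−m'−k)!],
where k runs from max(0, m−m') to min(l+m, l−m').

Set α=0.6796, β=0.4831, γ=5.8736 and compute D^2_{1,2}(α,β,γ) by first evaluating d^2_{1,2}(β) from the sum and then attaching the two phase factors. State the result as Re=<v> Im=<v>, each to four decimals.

D^2_{1,2}(0.6796,0.4831,5.8736) = e^{-i·1·0.6796}·d^2_{1,2}(0.4831)·e^{-i·2·5.8736}. Compute d first:
c=cos(0.483100/2)=0.970968, s=sin(0.483100/2)=0.239208; N=√[6·1·24·1]=12.000000
The bounds max(0,m−m')=1 and min(l+m,l−m')=1 give 1 term
  k=1: (−1)^0·12.0000/(6)·0.9710^3·0.2392^1 = +0.437946
d^2_{1,2}(0.4831) = +0.437946
Attach z-rotation phases: D = e^{-i(1)(0.6796)}·(+0.437946)·e^{-i(2)(5.8736)} = +0.433688+0.060926i

Re=0.4337 Im=0.0609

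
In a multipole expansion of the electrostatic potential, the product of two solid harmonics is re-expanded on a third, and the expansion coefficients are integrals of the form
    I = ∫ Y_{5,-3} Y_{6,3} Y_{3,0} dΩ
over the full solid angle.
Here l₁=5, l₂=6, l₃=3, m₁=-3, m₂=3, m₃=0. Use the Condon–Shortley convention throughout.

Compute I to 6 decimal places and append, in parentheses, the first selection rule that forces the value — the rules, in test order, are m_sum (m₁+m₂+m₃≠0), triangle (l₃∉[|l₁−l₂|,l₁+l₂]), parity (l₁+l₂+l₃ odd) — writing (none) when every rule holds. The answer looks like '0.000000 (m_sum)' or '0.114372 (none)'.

0.036034 (none)

Checks pass: Σm=0; 14 even; l₃=3∈[1,11].
(2·5+1)(2·6+1)(2·3+1) = 1001
Δ: 8! 2! 4! / 15! → 1/675675
sum: t=3:−1/8640 t=4:+1/2304 t=5:−1/8640 = 7/34560
3j²(5 6 3; 0 0 0) = Δ·Π!·Σ² = 7/429  (sign -1)
sum: t=6:+1/17280 t=7:−1/20160 t=8:+1/483840 = 1/96768
3j²(5 6 3; -3 3 0) = Δ·Π!·Σ² = 1/1001  (sign -1)
combine: 4πI² = 1001·7/429·1/1001 = 7/429
take √, sign +1: I = 0.03603425
No selection rule forces the value: the integral is nonzero (none).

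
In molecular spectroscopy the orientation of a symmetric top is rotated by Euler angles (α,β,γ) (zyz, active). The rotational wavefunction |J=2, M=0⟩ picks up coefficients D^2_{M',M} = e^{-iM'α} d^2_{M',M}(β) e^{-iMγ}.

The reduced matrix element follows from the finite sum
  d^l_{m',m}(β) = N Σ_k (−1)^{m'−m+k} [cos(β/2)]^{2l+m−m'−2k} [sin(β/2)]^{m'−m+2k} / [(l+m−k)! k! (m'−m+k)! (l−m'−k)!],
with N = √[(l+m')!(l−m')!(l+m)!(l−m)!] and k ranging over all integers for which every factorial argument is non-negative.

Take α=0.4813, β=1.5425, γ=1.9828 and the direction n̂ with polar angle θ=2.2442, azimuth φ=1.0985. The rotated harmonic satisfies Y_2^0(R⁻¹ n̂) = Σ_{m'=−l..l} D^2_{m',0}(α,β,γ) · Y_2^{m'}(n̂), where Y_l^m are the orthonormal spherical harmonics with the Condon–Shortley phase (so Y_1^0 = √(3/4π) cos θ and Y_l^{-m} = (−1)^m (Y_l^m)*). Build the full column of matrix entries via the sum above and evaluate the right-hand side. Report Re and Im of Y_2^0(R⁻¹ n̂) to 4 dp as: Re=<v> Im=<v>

Need the full column D^2_{m',0} for m'=−2..2 at α=0.4813, β=1.5425, γ=1.9828.
cos(β/2)=0.717040, sin(β/2)=0.697032
d^2_{-2,0}: single k=2 term ⇒ +0.611882;  D = +0.349622+0.502159i
d^2_{-1,0}: k∈[1..2] ⇒ +0.629446 -0.594809 = +0.034637;  D = +0.030702+0.016035i
d^2_{0,0}: k∈[0..2] ⇒ +0.264346 -0.999200 +0.236054 = -0.498799;  D = -0.498799+0.000000i
d^2_{1,0}: k∈[0..1] ⇒ -0.629446 +0.594809 = -0.034637;  D = -0.030702+0.016035i
d^2_{2,0}: single k=0 term ⇒ +0.611882;  D = +0.349622-0.502159i
Y_2^{m'}(θ=2.2442,φ=1.0985) and Σ D·Y over m':
  (+0.3496+0.5022i)·(-0.1383-0.1913i)  (+0.0307+0.0160i)·(-0.1713+0.3354i)  (-0.4988+0.0000i)·(+0.0526+0.0000i)  (-0.0307+0.0160i)·(+0.1713+0.3354i)  (+0.3496-0.5022i)·(-0.1383+0.1913i)
Y_2^0(R⁻¹ n̂) = +0.047827+0.000000i

Re=0.0478 Im=0.0000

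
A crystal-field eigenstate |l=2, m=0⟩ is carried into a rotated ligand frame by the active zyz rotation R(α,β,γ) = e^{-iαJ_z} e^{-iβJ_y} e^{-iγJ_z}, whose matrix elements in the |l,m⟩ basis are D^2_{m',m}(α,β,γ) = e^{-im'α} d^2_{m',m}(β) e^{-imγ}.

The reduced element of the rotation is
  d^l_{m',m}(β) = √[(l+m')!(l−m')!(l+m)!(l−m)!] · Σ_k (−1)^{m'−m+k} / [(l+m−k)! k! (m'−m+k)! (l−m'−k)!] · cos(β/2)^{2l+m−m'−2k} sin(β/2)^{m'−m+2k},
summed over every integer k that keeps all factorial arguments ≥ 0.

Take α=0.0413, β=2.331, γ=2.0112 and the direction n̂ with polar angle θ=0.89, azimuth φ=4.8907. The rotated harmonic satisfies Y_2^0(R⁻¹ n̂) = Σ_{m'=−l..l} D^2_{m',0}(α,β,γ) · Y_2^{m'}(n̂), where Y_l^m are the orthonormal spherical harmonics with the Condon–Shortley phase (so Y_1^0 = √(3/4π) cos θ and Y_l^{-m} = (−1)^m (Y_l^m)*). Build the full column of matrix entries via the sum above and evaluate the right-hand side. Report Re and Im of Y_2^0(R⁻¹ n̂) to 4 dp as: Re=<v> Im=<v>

Re=-0.1949 Im=0.0000

Need the full column D^2_{m',0} for m'=−2..2 at α=0.0413, β=2.3310, γ=2.0112.
cos(β/2)=0.394291, sin(β/2)=0.918986
d^2_{-2,0}: single k=2 term ⇒ +0.321608;  D = +0.320512+0.026535i
d^2_{-1,0}: k∈[1..2] ⇒ +0.137986 -0.749581 = -0.611595;  D = -0.611074-0.025252i
d^2_{0,0}: k∈[0..2] ⇒ +0.024170 -0.525184 +0.713239 = +0.212224;  D = +0.212224+0.000000i
d^2_{1,0}: k∈[0..1] ⇒ -0.137986 +0.749581 = +0.611595;  D = +0.611074-0.025252i
d^2_{2,0}: single k=0 term ⇒ +0.321608;  D = +0.320512-0.026535i
Y_2^{m'}(θ=0.89,φ=4.8907) and Σ D·Y over m':
  (+0.3205+0.0265i)·(-0.2186+0.0814i)  (-0.6111-0.0253i)·(+0.0670+0.3719i)  (+0.2122+0.0000i)·(+0.0594+0.0000i)  (+0.6111-0.0253i)·(-0.0670+0.3719i)  (+0.3205-0.0265i)·(-0.2186-0.0814i)
Y_2^0(R⁻¹ n̂) = -0.194942+0.000000i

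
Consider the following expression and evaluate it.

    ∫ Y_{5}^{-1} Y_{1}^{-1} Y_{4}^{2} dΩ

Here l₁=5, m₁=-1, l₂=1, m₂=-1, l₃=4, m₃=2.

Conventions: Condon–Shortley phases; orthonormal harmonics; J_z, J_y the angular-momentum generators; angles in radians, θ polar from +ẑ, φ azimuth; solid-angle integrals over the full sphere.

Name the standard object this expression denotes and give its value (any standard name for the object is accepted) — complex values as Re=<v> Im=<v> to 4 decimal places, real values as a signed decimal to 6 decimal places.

Gaunt coefficient, -0.120286

This is a Gaunt coefficient — the integral of a triple product of spherical harmonics over the sphere.
Rules hold: Σm=0, L=10 even, 4≤4≤6.
N = 11·3·9 = 297
Δ = 2!·8!·0!/11! = 1/495
Racah Σ t=1..1: t=1:−1/576 = -1/576
⇒ 3j(5 1 4; 0 0 0)² = 5/99, sgn -1
Racah Σ t=0..0: t=0:+1/2880 = 1/2880
⇒ 3j(5 1 4; -1 -1 2)² = 2/165, sgn +1
4πI² = N·(3j₀)²·(3jₘ)² = 2/11
I = -1·√(0.181818/4π) = -0.12028562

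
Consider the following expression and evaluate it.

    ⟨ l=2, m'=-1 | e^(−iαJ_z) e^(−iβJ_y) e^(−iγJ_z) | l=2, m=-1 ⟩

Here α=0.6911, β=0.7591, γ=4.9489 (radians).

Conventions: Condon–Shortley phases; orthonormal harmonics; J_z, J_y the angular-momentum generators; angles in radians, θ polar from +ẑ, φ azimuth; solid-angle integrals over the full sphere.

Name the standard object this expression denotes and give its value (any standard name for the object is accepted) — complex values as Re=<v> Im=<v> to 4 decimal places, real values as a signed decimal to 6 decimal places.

This is a Wigner D-matrix element — the rotation-matrix element ⟨l m'| R(α,β,γ) |l m⟩ in the angular-momentum basis.
First d^2_{-1,-1}(β=0.7591), then the phase factors e^{-i(-1)α} and e^{-i(-1)γ}:
With c≡cos(β/2)=0.928831 and s≡sin(β/2)=0.370503, N=[1·6·1·6]^{1/2}=6.000000
k∈{0,1} keeps every argument non-negative
  k=0: (−1)^0·6.0000/(6)·0.9288^4·0.3705^0 = +0.744299
  k=1: (−1)^1·6.0000/(2)·0.9288^2·0.3705^2 = -0.355285
d^2_{-1,-1}(0.7591) = +0.744299 -0.355285 = +0.389014
D = (+0.770545+0.637385i)·(+0.389014)·(+0.234312-0.972161i) = +0.311285-0.233310i

Wigner D-matrix element, Re=0.3113 Im=-0.2333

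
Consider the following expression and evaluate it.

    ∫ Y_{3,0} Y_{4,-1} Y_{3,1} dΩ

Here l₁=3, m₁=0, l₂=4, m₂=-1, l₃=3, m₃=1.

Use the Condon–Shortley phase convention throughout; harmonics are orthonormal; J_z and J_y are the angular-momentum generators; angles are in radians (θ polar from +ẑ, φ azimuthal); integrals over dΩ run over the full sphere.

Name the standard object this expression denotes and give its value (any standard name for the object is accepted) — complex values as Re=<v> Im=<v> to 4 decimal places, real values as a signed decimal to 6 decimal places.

This is a Gaunt coefficient — the integral of a triple product of spherical harmonics over the sphere.
Checks pass: Σm=0; 10 even; l₃=3∈[1,7].
(2·3+1)(2·4+1)(2·3+1) = 441
Δ: 4! 2! 4! / 11! → 1/34650
sum: t=1:−1/72 t=2:+1/16 t=3:−1/72 = 5/144
3j²(3 4 3; 0 0 0) = Δ·Π!·Σ² = 2/77  (sign -1)
sum: t=1:−1/48 t=2:+1/24 t=3:−1/288 = 5/288
3j²(3 4 3; 0 -1 1) = Δ·Π!·Σ² = 5/462  (sign +1)
combine: 4πI² = 441·2/77·5/462 = 15/121
take √, sign -1: I = -0.09932258

Gaunt coefficient, -0.099323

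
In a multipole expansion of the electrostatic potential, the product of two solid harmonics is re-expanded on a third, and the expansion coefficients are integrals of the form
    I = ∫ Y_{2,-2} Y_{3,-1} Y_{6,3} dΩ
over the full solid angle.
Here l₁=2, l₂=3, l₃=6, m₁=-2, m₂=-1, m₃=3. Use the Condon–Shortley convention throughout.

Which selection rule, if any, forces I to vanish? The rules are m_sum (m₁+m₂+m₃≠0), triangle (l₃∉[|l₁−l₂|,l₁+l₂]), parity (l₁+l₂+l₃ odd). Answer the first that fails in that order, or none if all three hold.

Σmᵢ = 0  ✓
l₃∈[|l₁−l₂|,l₁+l₂]=[1,5] required, l₃=6 fails  ✗
Σlᵢ = 11 ⇒ odd

triangle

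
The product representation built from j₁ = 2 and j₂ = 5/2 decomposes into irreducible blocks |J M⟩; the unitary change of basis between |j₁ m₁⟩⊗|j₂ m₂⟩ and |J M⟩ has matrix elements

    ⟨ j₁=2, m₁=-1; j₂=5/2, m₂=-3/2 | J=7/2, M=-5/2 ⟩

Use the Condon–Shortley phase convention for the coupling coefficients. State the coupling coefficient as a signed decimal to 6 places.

+0.125988

j₁+j₂−J=1  J+j₁−j₂=3  J−j₁+j₂=4  j₁+j₂+J+1=9
(j₁±m₁, j₂±m₂, J±M) = (1,3,1,4,1,6)
P² = 2304/7
sum k=0..1:
  [0] +1/36 = 1/36
  [1] −1/48 = -1/48
S = 1/144
C² = P²·S² = 1/63 ; C = +0.125988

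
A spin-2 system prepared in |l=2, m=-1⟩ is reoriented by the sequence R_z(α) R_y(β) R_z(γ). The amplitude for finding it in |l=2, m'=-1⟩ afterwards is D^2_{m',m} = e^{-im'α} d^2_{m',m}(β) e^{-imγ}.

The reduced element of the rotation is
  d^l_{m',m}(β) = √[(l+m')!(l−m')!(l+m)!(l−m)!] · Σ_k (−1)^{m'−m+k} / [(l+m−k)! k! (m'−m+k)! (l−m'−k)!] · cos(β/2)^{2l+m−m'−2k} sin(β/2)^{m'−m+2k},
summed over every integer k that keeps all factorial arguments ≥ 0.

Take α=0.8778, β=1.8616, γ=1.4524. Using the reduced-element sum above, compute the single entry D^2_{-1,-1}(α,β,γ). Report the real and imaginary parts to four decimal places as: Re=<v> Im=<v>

First d^2_{-1,-1}(β=1.8616), then the phase factors e^{-i(-1)α} and e^{-i(-1)γ}:
c=cos(1.861600/2)=0.597192, s=sin(1.861600/2)=0.802098; N=√[1·6·1·6]=6.000000
k: max(0,(-1)−(-1))=0 … min(2+(-1),2−(-1))=1
  k=0: (−1)^0·6.0000/(6)·0.5972^4·0.8021^0 = +0.127191
  k=1: (−1)^1·6.0000/(2)·0.5972^2·0.8021^2 = -0.688343
d^2_{-1,-1}(1.8616) = +0.127191 -0.688343 = -0.561151
D = (+0.638845+0.769335i)·(-0.561151)·(+0.118120+0.992999i) = +0.386347-0.406973i

Re=0.3863 Im=-0.4070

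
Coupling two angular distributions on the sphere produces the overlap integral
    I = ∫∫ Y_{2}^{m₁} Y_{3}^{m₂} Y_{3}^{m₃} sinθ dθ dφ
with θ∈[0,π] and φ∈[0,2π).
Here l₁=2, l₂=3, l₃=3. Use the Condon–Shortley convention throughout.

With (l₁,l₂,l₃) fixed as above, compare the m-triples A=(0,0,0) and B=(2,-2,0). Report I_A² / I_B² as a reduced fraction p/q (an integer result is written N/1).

Shared (l₁,l₂,l₃)=(2,3,3): N and (l;000)² cancel in I_A²/I_B².
A: Δ = 2!·2!·4!/9! = 1/3780; Racah Σ t=0..2: t=0:+1/24 t=1:−1/4 t=2:+1/24 = -1/6; ⇒ 3j(2 3 3; 0 0 0)² = 4/105, sgn +1
B: Δ = 2!·2!·4!/9! = 1/3780; Racah Σ t=0..0: t=0:+1/24 = 1/24; ⇒ 3j(2 3 3; 2 -2 0)² = 1/21, sgn -1
I_A²/I_B² = (4/105)/(1/21) = 4/5

4/5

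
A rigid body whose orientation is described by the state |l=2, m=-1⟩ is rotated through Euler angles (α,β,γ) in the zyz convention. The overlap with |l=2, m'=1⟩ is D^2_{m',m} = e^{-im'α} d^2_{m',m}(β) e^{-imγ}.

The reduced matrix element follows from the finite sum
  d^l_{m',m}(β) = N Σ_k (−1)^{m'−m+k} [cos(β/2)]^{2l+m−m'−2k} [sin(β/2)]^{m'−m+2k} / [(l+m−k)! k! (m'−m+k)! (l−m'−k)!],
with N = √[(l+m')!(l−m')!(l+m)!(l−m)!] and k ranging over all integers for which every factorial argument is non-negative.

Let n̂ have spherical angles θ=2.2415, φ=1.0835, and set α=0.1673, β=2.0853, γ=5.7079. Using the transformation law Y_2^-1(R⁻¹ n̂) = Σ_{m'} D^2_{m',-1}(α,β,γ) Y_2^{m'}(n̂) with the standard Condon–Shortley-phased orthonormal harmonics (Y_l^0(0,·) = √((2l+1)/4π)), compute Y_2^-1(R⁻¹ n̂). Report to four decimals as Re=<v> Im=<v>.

Re=-0.0452 Im=-0.3833

Need the full column D^2_{m',-1} for m'=−2..2 at α=0.1673, β=2.0853, γ=5.7079.
cos(β/2)=0.503933, sin(β/2)=0.863743
d^2_{-2,-1}: single k=1 term ⇒ +0.221072;  D = +0.214699-0.052696i
d^2_{-1,-1}: k∈[0..1] ⇒ +0.064490 -0.568376 = -0.503886;  D = -0.462528+0.199922i
d^2_{0,-1}: k∈[0..1] ⇒ -0.270756 +0.795429 = +0.524673;  D = +0.440220-0.285461i
d^2_{1,-1}: k∈[0..1] ⇒ +0.568376 -0.556593 = +0.011783;  D = +0.008681-0.007968i
d^2_{2,-1}: single k=0 term ⇒ -0.649465;  D = -0.398665+0.512710i
Y_2^{m'}(θ=2.2415,φ=1.0835) and Σ D·Y over m':
  (+0.2147-0.0527i)·(-0.1331-0.1962i)  (-0.4625+0.1999i)·(-0.1761+0.3324i)  (+0.4402-0.2855i)·(+0.0501+0.0000i)  (+0.0087-0.0080i)·(+0.1761+0.3324i)  (-0.3987+0.5127i)·(-0.1331+0.1962i)
Y_2^-1(R⁻¹ n̂) = -0.045160-0.383316i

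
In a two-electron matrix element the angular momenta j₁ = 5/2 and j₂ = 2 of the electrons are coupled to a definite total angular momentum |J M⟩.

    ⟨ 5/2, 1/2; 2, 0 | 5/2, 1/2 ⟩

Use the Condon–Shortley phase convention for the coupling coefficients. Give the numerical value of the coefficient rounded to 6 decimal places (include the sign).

-0.478091  (= −√(8/35))

j₁+j₂−J=2  J+j₁−j₂=3  J−j₁+j₂=2  j₁+j₂+J+1=8
(j₁±m₁, j₂±m₂, J±M) = (3,2,2,2,3,2)
P² = 72/35
sum k=0..2:
  [0] +1/8 = 1/8
  [1] −1/2 = -1/2
  [2] +1/24 = 1/24
S = -1/3
C² = P²·S² = 8/35 ; C = -0.478091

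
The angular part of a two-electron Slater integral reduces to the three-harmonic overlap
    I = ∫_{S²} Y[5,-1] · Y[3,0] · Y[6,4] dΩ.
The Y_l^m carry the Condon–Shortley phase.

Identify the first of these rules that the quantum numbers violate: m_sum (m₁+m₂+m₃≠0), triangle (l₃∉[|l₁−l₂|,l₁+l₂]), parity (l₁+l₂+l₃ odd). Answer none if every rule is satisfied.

m₁+m₂+m₃ = -1 + 0 + 4 = 3  ✗
triangle: |5−3|=2 ≤ l₃=6 ≤ 5+3=8
parity: l₁+l₂+l₃ = 14 is even

m_sum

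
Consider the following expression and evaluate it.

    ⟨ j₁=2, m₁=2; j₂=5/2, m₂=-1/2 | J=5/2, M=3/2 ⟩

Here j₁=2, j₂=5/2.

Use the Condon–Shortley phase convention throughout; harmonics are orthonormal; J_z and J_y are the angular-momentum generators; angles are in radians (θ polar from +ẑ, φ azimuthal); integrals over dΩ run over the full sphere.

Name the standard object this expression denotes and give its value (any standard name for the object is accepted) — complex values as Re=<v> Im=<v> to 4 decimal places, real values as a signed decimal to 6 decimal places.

Clebsch–Gordan coefficient, +√(27/70) ≈ +0.621059

This is a Clebsch–Gordan (vector-coupling) coefficient.
√[6·2!2!3!/8! · 4!0!2!3!4!1!] = √(864/35)
  +(−1)^0/∏(0,2,0,2,2,1)! = 1/8  (running 1/8)
⟨..|..⟩ = √(864/35)·(1/8) = +0.621059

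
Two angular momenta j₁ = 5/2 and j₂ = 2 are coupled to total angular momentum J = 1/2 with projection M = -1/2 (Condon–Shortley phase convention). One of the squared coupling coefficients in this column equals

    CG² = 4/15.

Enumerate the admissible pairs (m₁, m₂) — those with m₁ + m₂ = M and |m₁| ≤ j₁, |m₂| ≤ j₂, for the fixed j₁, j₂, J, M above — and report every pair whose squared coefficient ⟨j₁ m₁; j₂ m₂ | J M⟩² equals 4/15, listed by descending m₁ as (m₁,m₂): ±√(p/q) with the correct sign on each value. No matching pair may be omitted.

(-3/2,1): −√(4/15)

Admissible pairs with m₁+m₂ = M = -1/2: (-5/2,2), (-3/2,1), (-1/2,0), (1/2,-1), (3/2,-2)
  (m₁,m₂)=(3/2,-2): CG² = 1/15, CG = +√(1/15)
  (m₁,m₂)=(1/2,-1): CG² = 2/15, CG = −√(2/15)
  (m₁,m₂)=(-1/2,0): CG² = 1/5, CG = +√(1/5)
  (m₁,m₂)=(-3/2,1): CG² = 4/15, CG = −√(4/15)   ← matches the target
  (m₁,m₂)=(-5/2,2): CG² = 1/3, CG = +√(1/3)
Pairs with CG² = 4/15: (-3/2,1): −√(4/15)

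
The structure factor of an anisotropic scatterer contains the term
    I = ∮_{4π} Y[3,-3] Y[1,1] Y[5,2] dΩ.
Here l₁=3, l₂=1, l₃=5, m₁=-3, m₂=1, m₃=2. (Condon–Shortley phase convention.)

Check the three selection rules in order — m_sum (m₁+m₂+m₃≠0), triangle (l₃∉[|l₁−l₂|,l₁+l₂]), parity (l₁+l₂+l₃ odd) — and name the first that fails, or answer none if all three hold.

azimuthal sum: -3 + 1 + 2 = 0  ✓
l₃ must lie in [2,4]; have l₃=5  ✗
L = 3 + 1 + 5 = 9 (odd)

triangle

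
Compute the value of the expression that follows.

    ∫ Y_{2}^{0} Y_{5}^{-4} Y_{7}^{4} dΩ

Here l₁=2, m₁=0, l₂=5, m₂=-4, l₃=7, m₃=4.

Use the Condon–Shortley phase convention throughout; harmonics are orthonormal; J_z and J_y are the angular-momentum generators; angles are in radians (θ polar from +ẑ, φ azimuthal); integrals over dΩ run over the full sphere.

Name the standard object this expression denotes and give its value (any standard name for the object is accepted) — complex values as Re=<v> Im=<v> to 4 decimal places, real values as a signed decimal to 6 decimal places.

This is a Gaunt coefficient — the integral of a triple product of spherical harmonics over the sphere.
m-sum 0 ✓  L=14 even ✓  3≤7≤7 ✓
Π(2lᵢ+1) = 5×11×15 = 825
triangle coeff Δ(2,5,7) = 1/15015
Σ_t [0,0]: t=0:+1/57600 = 1/57600
(3j)²=21/715 [(2 5 7; 0 0 0)], sign=-1
Σ_t [0,0]: t=0:+1/1451520 = 1/1451520
(3j)²=1/91 [(2 5 7; 0 -4 4)], sign=-1
⇒ 4πI² = 45/169
I = (+1)√(45/169/(4π)) = 0.14556534

Gaunt coefficient, +0.145565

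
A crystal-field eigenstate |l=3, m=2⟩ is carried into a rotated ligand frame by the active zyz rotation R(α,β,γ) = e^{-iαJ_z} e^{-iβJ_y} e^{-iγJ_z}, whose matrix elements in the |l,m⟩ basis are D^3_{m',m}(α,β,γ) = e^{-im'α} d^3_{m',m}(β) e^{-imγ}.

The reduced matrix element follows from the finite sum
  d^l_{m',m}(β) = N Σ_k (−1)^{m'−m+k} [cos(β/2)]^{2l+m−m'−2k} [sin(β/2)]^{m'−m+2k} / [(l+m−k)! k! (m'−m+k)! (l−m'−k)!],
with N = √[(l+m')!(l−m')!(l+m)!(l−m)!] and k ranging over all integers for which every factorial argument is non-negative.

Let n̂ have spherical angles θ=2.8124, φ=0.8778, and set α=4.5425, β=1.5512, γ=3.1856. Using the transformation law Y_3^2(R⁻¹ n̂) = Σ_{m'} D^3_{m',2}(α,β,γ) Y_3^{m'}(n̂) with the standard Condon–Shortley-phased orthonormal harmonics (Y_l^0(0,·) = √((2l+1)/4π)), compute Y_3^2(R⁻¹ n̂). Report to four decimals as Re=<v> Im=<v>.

Re=-0.2691 Im=-0.0693

Need the full column D^3_{m',2} for m'=−3..3 at α=4.5425, β=1.5512, γ=3.1856.
cos(β/2)=0.714001, sin(β/2)=0.700145
d^3_{-3,2}: single k=5 term ⇒ +0.294248;  D = +0.165581+0.243238i
d^3_{-2,2}: k∈[4..5] ⇒ +0.612518 -0.117795 = +0.494723;  D = -0.450140+0.205242i
d^3_{-1,2}: k∈[3..4] ⇒ +0.790114 -0.379872 = +0.410242;  D = -0.104634-0.396674i
d^3_{0,2}: k∈[2..3] ⇒ +0.697801 -0.670980 = +0.026821;  D = +0.026718-0.002358i
d^3_{1,2}: k∈[1..2] ⇒ +0.410849 -0.790114 = -0.379265;  D = +0.031017-0.377995i
d^3_{2,2}: k∈[0..1] ⇒ +0.132493 -0.637002 = -0.504509;  D = +0.488604+0.125679i
d^3_{3,2}: single k=0 term ⇒ -0.318242;  D = -0.130247+0.290369i
Y_3^{m'}(θ=2.8124,φ=0.8778) and Σ D·Y over m':
  (+0.1656+0.2432i)·(-0.0123-0.0069i)  (-0.4501+0.2052i)·(+0.0186+0.0994i)  (-0.1046-0.3967i)·(+0.2321-0.2795i)  (+0.0267-0.0024i)·(-0.5217+0.0000i)  (+0.0310-0.3780i)·(-0.2321-0.2795i)  (+0.4886+0.1257i)·(+0.0186-0.0994i)  (-0.1302+0.2904i)·(+0.0123-0.0069i)
Y_3^2(R⁻¹ n̂) = -0.269127-0.069310i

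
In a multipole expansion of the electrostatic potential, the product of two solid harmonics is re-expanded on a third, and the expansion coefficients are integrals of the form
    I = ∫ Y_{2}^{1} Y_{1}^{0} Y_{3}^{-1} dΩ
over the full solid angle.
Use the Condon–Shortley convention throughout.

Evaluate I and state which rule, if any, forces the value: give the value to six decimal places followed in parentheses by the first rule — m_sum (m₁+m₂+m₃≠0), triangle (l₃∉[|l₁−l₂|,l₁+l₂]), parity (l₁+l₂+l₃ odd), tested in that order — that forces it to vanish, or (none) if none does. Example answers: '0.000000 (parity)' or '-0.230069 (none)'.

-0.233597 (none)

Checks pass: Σm=0; 6 even; l₃=3∈[1,3].
(2·2+1)(2·1+1)(2·3+1) = 105
Δ: 0! 4! 2! / 7! → 1/105
sum: t=0:+1/4 = 1/4
3j²(2 1 3; 0 0 0) = Δ·Π!·Σ² = 3/35  (sign -1)
sum: t=0:+1/6 = 1/6
3j²(2 1 3; 1 0 -1) = Δ·Π!·Σ² = 8/105  (sign +1)
combine: 4πI² = 105·3/35·8/105 = 24/35
take √, sign -1: I = -0.23359668
No selection rule forces the value: the integral is nonzero (none).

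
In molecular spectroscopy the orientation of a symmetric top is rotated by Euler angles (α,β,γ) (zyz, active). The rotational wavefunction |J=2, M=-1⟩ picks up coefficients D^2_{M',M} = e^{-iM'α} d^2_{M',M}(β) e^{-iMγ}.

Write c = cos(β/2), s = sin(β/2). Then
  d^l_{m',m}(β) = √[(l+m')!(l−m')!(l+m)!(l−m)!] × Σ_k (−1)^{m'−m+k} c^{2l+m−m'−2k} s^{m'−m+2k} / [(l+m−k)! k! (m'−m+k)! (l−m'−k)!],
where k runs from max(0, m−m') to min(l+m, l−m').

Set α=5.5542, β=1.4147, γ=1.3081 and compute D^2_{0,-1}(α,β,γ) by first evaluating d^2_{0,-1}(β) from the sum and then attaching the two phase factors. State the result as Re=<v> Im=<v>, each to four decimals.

Split into d^2_{0,-1}(β=1.4147) × two z-phases.
Half-angle: c=0.760087, s=0.649822. N=√(2·2·1·6)=4.898979
Admissible k: 0..1 (factorial args all ≥0)
  k=0: (−1)^1·4.8990/(2)·0.7601^3·0.6498^1 = -0.698971
  k=1: (−1)^2·4.8990/(2)·0.7601^1·0.6498^3 = +0.510883
d^2_{0,-1}(1.4147) = -0.698971 +0.510883 = -0.188088
D = (+1.000000+0.000000i)·(-0.188088)·(+0.259685+0.965693i) = -0.048844-0.181635i

Re=-0.0488 Im=-0.1816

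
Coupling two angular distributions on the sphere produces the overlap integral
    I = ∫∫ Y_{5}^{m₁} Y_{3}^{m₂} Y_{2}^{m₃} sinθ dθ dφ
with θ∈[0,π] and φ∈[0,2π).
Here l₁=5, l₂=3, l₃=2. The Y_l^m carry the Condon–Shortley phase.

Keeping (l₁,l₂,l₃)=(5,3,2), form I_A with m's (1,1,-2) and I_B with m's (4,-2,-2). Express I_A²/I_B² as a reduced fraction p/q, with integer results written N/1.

l's match ⇒ only the (l;m) 3-j factors differ between A and B.
A: triangle coeff Δ(5,3,2) = 1/2310; Σ_t [4,4]: t=4:+1/1152 = 1/1152; (3j)²=1/154 [(5 3 2; 1 1 -2)], sign=+1
B: triangle coeff Δ(5,3,2) = 1/2310; Σ_t [1,1]: t=1:−1/2880 = -1/2880; (3j)²=3/55 [(5 3 2; 4 -2 -2)], sign=-1
I_A²/I_B² = (1/154)/(3/55) = 5/42

5/42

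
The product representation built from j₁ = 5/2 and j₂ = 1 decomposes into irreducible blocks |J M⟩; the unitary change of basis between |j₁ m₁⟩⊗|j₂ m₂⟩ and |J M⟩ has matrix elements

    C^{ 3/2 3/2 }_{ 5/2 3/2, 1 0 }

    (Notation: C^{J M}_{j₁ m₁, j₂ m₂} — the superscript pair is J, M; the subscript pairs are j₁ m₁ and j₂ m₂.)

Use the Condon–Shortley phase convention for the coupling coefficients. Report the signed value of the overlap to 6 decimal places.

√[4·2!3!0!/6! · 4!1!1!1!3!0!] = √(48/5)
  +(−1)^1/∏(1,1,0,0,3,0)! = -1/6  (running -1/6)
⟨..|..⟩ = √(48/5)·(-1/6) = -0.516398

-0.516398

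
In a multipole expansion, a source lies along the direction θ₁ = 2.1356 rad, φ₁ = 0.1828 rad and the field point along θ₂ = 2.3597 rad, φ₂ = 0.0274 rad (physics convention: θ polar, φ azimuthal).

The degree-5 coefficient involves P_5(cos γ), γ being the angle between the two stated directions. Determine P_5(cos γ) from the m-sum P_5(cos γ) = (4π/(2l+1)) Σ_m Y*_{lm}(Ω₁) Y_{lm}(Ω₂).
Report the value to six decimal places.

0.569403

Summing Y*_{l m}(θ₁,φ₁)·Y_{l m}(θ₂,φ₂) over m ∈ [−5, 5]; prefactor 4π/(2·5+1) = 1.142397:
  [-5]  conj(Y_{5,-5})(Ω₁) = (0.121866, 0.158065) ; Y_{5,-5}(Ω₂) = (0.079862, -0.011010) ; Δ = (0.011473, 0.011282)
  [-4]  conj(Y_{5,-4})(Ω₁) = (-0.297705, -0.267066) ; Y_{5,-4}(Ω₂) = (-0.255187, 0.028081) ; Δ = (0.083470, 0.059792)
  [-3]  conj(Y_{5,-3})(Ω₁) = (0.280842, 0.171568) ; Y_{5,-3}(Ω₂) = (0.425965, -0.035093) ; Δ = (0.125649, 0.063226)
  [-2]  conj(Y_{5,-2})(Ω₁) = (0.084941, 0.032516) ; Y_{5,-2}(Ω₂) = (-0.304358, 0.016696) ; Δ = (-0.026395, -0.008478)
  [-1]  conj(Y_{5,-1})(Ω₁) = (-0.342452, -0.063307) ; Y_{5,-1}(Ω₂) = (-0.163601, 0.004484) ; Δ = (0.056309, 0.008822)
  [+0]  conj(Y_{5,0})(Ω₁) = (-0.007289, -0.000000) ; Y_{5,0}(Ω₂) = (0.354662, 0.000000) ; Δ = (-0.002585, -0.000000)
  [+1]  conj(Y_{5,1})(Ω₁) = (0.342452, -0.063307) ; Y_{5,1}(Ω₂) = (0.163601, 0.004484) ; Δ = (0.056309, -0.008822)
  [+2]  conj(Y_{5,2})(Ω₁) = (0.084941, -0.032516) ; Y_{5,2}(Ω₂) = (-0.304358, -0.016696) ; Δ = (-0.026395, 0.008478)
  [+3]  conj(Y_{5,3})(Ω₁) = (-0.280842, 0.171568) ; Y_{5,3}(Ω₂) = (-0.425965, -0.035093) ; Δ = (0.125649, -0.063226)
  [+4]  conj(Y_{5,4})(Ω₁) = (-0.297705, 0.267066) ; Y_{5,4}(Ω₂) = (-0.255187, -0.028081) ; Δ = (0.083470, -0.059792)
  [+5]  conj(Y_{5,5})(Ω₁) = (-0.121866, 0.158065) ; Y_{5,5}(Ω₂) = (-0.079862, -0.011010) ; Δ = (0.011473, -0.011282)
Accumulated sum (0.498428, 0.000000); after 4π/(2l+1) scaling, (0.569403, 0.000000) ⇒ P_5 = 0.569403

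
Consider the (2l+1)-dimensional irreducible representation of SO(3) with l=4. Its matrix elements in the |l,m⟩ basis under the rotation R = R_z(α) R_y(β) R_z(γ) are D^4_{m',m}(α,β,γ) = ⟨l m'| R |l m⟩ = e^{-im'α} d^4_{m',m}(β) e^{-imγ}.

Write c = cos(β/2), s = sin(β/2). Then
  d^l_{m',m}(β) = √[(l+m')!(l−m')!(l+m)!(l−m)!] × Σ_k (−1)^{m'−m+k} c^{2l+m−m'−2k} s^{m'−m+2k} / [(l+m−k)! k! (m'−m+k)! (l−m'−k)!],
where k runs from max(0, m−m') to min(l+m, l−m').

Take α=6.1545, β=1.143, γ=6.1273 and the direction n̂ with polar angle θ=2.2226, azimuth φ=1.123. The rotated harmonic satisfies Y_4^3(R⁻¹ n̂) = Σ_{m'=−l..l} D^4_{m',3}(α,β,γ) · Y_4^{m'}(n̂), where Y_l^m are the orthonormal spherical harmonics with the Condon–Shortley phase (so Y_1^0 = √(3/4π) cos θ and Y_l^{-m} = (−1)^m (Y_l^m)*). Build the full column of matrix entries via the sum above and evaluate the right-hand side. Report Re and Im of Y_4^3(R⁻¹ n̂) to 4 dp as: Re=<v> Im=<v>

Re=-0.0308 Im=0.0033

Need the full column D^4_{m',3} for m'=−4..4 at α=6.1545, β=1.1430, γ=6.1273.
cos(β/2)=0.841091, sin(β/2)=0.540894
d^4_{-4,3}: single k=7 term ⇒ +0.032224;  D = +0.032188-0.001517i
d^4_{-3,3}: k∈[6..7] ⇒ +0.124010 -0.007327 = +0.116684;  D = +0.116296+0.009511i
d^4_{-2,3}: k∈[5..6] ⇒ +0.309226 -0.042628 = +0.266598;  D = +0.260725+0.055649i
d^4_{-1,3}: k∈[4..5] ⇒ +0.566682 -0.140615 = +0.426068;  D = +0.401823+0.141675i
d^4_{0,3}: k∈[3..4] ⇒ +0.788161 -0.325953 = +0.462209;  D = +0.412580+0.208361i
d^4_{1,3}: k∈[2..3] ⇒ +0.822151 -0.566682 = +0.255469;  D = +0.211374+0.143476i
d^4_{2,3}: k∈[1..2] ⇒ +0.602665 -0.747715 = -0.145051;  D = -0.108568-0.096191i
d^4_{3,3}: k∈[0..1] ⇒ +0.250462 -0.725069 = -0.474607;  D = -0.311907-0.357723i
d^4_{4,3}: single k=0 term ⇒ -0.455572;  D = -0.252856-0.378958i
Y_4^{m'}(θ=2.2226,φ=1.123) and Σ D·Y over m':
  (+0.0322-0.0015i)·(-0.0386+0.1725i)  (+0.1163+0.0095i)·(+0.3717-0.0860i)  (+0.2607+0.0556i)·(-0.2083-0.2601i)  (+0.4018+0.1417i)·(+0.0419-0.0872i)  (+0.4126+0.2084i)·(-0.3491+0.0000i)  (+0.2114+0.1435i)·(-0.0419-0.0872i)  (-0.1086-0.0962i)·(-0.2083+0.2601i)  (-0.3119-0.3577i)·(-0.3717-0.0860i)  (-0.2529-0.3790i)·(-0.0386-0.1725i)
Y_4^3(R⁻¹ n̂) = -0.030758+0.003291i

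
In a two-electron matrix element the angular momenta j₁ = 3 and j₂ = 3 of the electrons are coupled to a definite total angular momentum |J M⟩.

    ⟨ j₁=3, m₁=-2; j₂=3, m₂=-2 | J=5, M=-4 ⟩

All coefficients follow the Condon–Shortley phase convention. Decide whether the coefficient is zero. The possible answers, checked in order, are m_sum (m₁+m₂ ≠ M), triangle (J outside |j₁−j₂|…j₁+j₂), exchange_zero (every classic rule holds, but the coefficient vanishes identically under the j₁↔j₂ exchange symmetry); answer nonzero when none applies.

m-sum: m₁+m₂ = -2+(-2) = -4, M = -4  ✓
triangle: |j₁−j₂| = 0 ≤ J = 5 ≤ j₁+j₂ = 6  ✓
exchange: j₁=j₂ and m₁=m₂, and (−1)^(j₁+j₂−J) = (−1)^1 = −1 forces ⟨j₁m₁;j₂m₂|JM⟩ = −⟨j₂m₂;j₁m₁|JM⟩ = −⟨j₁m₁;j₂m₂|JM⟩ ⇒ the coefficient vanishes identically
Racah sum check: Σ_k collapses to 0 ⇒ CG = 0

exchange_zero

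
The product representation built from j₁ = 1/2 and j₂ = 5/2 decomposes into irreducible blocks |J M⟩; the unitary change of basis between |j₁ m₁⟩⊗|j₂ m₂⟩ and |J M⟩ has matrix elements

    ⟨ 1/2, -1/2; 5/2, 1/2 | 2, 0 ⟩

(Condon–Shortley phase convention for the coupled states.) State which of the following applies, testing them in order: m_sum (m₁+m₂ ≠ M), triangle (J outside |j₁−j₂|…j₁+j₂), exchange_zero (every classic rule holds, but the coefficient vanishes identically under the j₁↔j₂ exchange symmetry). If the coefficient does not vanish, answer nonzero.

nonzero

m-sum: m₁+m₂ = -1/2+1/2 = 0, M = 0  ✓
triangle: |j₁−j₂| = 2 ≤ J = 2 ≤ j₁+j₂ = 3  ✓
exchange: j₁≠j₂ or m₁≠m₂ — the exchange symmetry imposes no constraint here
value check: CG = −√(1/2) = -0.707107 ≠ 0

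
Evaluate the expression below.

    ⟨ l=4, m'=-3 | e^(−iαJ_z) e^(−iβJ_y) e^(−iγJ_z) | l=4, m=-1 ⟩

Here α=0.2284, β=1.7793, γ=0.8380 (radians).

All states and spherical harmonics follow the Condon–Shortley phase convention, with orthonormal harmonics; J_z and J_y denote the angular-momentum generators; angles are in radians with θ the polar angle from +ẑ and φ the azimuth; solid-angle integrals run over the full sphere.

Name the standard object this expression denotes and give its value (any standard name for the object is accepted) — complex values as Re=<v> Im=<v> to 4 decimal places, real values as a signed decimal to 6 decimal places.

Wigner D-matrix element, Re=-0.0218 Im=-0.4583

This is a Wigner D-matrix element — the rotation-matrix element ⟨l m'| R(α,β,γ) |l m⟩ in the angular-momentum basis.
D^4_{-3,-1}(0.2284,1.7793,0.8380) = e^{-i·-3·0.2284}·d^4_{-3,-1}(1.7793)·e^{-i·-1·0.8380}. Compute d first:
Half-angle: c=0.629684, s=0.776851. N=√(1·5040·6·120)=1904.940944
k: max(0,(-1)−(-3))=2 … min(4+(-1),4−(-3))=3
  k=2: (−1)^0·1904.9409/(240)·0.6297^6·0.7769^2 = +0.298595
  k=3: (−1)^1·1904.9409/(144)·0.6297^4·0.7769^4 = -0.757463
d^4_{-3,-1}(1.7793) = +0.298595 -0.757463 = -0.458868
Attach z-rotation phases: D = e^{-i(-3)(0.2284)}·(-0.458868)·e^{-i(-1)(0.8380)} = -0.021832-0.458349i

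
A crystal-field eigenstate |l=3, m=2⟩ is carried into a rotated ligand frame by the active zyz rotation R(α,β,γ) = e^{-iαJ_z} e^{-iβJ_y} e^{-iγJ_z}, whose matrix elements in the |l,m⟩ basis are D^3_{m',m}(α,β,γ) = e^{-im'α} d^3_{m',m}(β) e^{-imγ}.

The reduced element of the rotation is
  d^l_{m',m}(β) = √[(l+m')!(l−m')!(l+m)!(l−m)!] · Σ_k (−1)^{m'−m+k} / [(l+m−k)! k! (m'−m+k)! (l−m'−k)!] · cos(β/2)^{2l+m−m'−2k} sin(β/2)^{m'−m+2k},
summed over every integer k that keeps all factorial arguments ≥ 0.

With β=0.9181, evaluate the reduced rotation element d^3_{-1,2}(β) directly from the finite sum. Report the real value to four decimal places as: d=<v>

d=0.3480

d^3_{-1,2}(β=0.9181) via the finite sum:
With c≡cos(β/2)=0.896474 and s≡sin(β/2)=0.443097, N=[2·24·120·1]^{1/2}=75.894664
Admissible k: 3..4 (factorial args all ≥0)
  k=3: (−1)^0·75.8947/(12)·0.8965^3·0.4431^3 = +0.396404
  k=4: (−1)^1·75.8947/(24)·0.8965^1·0.4431^5 = -0.048421
d^3_{-1,2}(0.9181) = +0.396404 -0.048421 = +0.347984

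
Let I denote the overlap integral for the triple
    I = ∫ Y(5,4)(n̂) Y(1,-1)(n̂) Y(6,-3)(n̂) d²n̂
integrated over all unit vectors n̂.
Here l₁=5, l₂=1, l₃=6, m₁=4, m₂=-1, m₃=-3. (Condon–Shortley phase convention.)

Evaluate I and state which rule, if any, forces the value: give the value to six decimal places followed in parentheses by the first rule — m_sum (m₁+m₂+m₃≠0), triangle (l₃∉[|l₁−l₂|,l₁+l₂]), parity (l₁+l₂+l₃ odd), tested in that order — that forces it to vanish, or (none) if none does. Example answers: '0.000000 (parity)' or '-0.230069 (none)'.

m-sum 0 ✓  L=12 even ✓  4≤6≤6 ✓
Π(2lᵢ+1) = 11×3×13 = 429
triangle coeff Δ(5,1,6) = 1/858
Σ_t [0,0]: t=0:+1/14400 = 1/14400
(3j)²=6/143 [(5 1 6; 0 0 0)], sign=+1
Σ_t [0,0]: t=0:+1/725760 = 1/725760
(3j)²=1/286 [(5 1 6; 4 -1 -3)], sign=-1
⇒ 4πI² = 9/143
I = (-1)√(9/143/(4π)) = -0.07076985
No selection rule forces the value: the integral is nonzero (none).

-0.070770 (none)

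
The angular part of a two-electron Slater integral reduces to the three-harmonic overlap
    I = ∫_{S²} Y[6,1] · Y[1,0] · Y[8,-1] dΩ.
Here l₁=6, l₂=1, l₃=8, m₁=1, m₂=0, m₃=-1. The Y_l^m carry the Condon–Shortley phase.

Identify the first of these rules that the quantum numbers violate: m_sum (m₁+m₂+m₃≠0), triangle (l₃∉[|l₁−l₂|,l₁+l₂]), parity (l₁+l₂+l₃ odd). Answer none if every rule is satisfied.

Σmᵢ = 0  ✓
l₃∈[|l₁−l₂|,l₁+l₂]=[5,7] required, l₃=8 fails  ✗
Σlᵢ = 15 ⇒ odd

triangle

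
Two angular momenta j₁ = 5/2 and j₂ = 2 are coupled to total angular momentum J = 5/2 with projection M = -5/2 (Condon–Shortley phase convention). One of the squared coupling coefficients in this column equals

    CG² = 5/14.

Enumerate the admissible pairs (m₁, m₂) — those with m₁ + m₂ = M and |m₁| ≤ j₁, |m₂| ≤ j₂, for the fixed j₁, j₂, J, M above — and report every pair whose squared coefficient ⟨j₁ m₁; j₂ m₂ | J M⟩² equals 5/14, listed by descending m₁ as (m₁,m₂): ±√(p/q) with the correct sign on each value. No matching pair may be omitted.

Admissible pairs with m₁+m₂ = M = -5/2: (-5/2,0), (-3/2,-1), (-1/2,-2)
  (m₁,m₂)=(-1/2,-2): CG² = 3/14, CG = +√(3/14)
  (m₁,m₂)=(-3/2,-1): CG² = 3/7, CG = −√(3/7)
  (m₁,m₂)=(-5/2,0): CG² = 5/14, CG = +√(5/14)   ← matches the target
Pairs with CG² = 5/14: (-5/2,0): +√(5/14)

(-5/2,0): +√(5/14)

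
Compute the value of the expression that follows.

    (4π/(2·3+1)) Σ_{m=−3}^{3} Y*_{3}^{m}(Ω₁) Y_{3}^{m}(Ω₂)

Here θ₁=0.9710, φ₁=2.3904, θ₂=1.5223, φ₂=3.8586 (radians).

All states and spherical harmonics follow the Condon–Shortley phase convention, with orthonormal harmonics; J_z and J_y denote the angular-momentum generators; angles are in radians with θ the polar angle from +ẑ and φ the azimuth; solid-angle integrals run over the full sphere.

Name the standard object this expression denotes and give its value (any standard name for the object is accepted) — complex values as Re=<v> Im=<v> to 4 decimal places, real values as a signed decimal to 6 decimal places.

This sum is the spherical-harmonic addition theorem: it equals the Legendre polynomial P_l(cos γ) of the angle γ between the two directions.
Term-by-term m-sum for l=3 (normalisation 4π/7 = 1.795196):
  [-3]  conj(Y_{3,-3})(Ω₁) = 0.14806 + 0.18206j ; Y_{3,-3}(Ω₂) = 0.22792 + 0.34771j ; Δ = -0.02956 + 0.09298j
  [-2]  conj(Y_{3,-2})(Ω₁) = 0.02687 - 0.39215j ; Y_{3,-2}(Ω₂) = 0.00674 - 0.04897j ; Δ = -0.01902 - 0.00396j
  [-1]  conj(Y_{3,-1})(Ω₁) = -0.11565 + 0.10800j ; Y_{3,-1}(Ω₂) = 0.24046 - 0.20963j ; Δ = -0.00517 + 0.05021j
  [+0]  conj(Y_{3,0})(Ω₁) = -0.29635 + 0.00000j ; Y_{3,0}(Ω₂) = -0.05406 + 0.00000j ; Δ = 0.01602 + 0.00000j
  [+1]  conj(Y_{3,1})(Ω₁) = 0.11565 + 0.10800j ; Y_{3,1}(Ω₂) = -0.24046 - 0.20963j ; Δ = -0.00517 - 0.05021j
  [+2]  conj(Y_{3,2})(Ω₁) = 0.02687 + 0.39215j ; Y_{3,2}(Ω₂) = 0.00674 + 0.04897j ; Δ = -0.01902 + 0.00396j
  [+3]  conj(Y_{3,3})(Ω₁) = -0.14806 + 0.18206j ; Y_{3,3}(Ω₂) = -0.22792 + 0.34771j ; Δ = -0.02956 - 0.09298j
Σ over m = -0.09147 + 0.00000j; ×(4π/7) → -0.16421 + 0.00000j. Real part: -0.164213

Legendre polynomial (addition theorem), -0.164213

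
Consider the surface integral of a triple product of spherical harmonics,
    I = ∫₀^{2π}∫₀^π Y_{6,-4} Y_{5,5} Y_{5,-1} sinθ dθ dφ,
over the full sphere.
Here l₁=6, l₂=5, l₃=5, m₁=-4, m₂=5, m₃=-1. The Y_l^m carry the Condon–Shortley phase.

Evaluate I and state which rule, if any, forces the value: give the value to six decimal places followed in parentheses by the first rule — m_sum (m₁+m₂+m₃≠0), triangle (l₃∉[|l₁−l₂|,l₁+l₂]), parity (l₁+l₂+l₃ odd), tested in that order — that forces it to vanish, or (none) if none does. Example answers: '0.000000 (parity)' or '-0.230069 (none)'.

Rules hold: Σm=0, L=16 even, 1≤5≤11.
N = 13·11·11 = 1573
Δ = 6!·6!·4!/17! = 1/28588560
Racah Σ t=1..5: t=1:−1/345600 t=2:+1/13824 t=3:−1/5184 t=4:+1/13824 t=5:−1/345600 = -7/129600
⇒ 3j(6 5 5; 0 0 0)² = 80/7293, sgn +1
Racah Σ t=6..6: t=6:+1/829440 = 1/829440
⇒ 3j(6 5 5; -4 5 -1)² = 225/9724, sgn +1
4πI² = N·(3j₀)²·(3jₘ)² = 1500/3757
I = +1·√(0.399255/4π) = 0.17824613
No selection rule forces the value: the integral is nonzero (none).

0.178246 (none)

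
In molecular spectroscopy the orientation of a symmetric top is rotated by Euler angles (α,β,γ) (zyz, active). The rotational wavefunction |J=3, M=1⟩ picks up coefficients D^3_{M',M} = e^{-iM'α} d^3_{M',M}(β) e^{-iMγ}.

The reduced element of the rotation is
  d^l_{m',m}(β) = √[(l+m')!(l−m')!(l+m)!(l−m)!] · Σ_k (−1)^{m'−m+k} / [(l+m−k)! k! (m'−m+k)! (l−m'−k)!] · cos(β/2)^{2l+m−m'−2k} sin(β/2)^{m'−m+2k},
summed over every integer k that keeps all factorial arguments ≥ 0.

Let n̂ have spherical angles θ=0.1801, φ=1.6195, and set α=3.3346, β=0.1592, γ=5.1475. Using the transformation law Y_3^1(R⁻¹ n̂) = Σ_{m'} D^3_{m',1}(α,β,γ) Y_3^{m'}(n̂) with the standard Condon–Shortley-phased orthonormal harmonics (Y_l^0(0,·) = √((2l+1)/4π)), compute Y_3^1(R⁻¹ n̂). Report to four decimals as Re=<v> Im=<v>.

Re=-0.1002 Im=0.2844

Need the full column D^3_{m',1} for m'=−3..3 at α=3.3346, β=0.1592, γ=5.1475.
cos(β/2)=0.996834, sin(β/2)=0.079516
d^3_{-3,1}: single k=4 term ⇒ +0.000154;  D = +0.000022-0.000152i
d^3_{-2,1}: k∈[3..4] ⇒ +0.003150 -0.000010 = +0.003140;  D = +0.000154+0.003136i
d^3_{-1,1}: k∈[2..4] ⇒ +0.037459 -0.000318 +0.000000 = +0.037141;  D = -0.008904-0.036058i
d^3_{0,1}: k∈[1..3] ⇒ +0.271118 -0.005175 +0.000011 = +0.265954;  D = +0.112102+0.241173i
d^3_{1,1}: k∈[0..2] ⇒ +0.981151 -0.049945 +0.000238 = +0.931445;  D = -0.547339-0.753664i
d^3_{2,1}: k∈[0..1] ⇒ -0.247496 +0.003150 = -0.244346;  D = -0.178840-0.166497i
d^3_{3,1}: single k=0 term ⇒ +0.024179;  D = -0.020529-0.012775i
Y_3^{m'}(θ=0.1801,φ=1.6195) and Σ D·Y over m':
  (+0.0000-0.0002i)·(+0.0003+0.0024i)  (+0.0002+0.0031i)·(-0.0321+0.0031i)  (-0.0089-0.0361i)·(-0.0108-0.2220i)  (+0.1121+0.2412i)·(+0.6754+0.0000i)  (-0.5473-0.7537i)·(+0.0108-0.2220i)  (-0.1788-0.1665i)·(-0.0321-0.0031i)  (-0.0205-0.0128i)·(-0.0003+0.0024i)
Y_3^1(R⁻¹ n̂) = -0.100199+0.284373i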